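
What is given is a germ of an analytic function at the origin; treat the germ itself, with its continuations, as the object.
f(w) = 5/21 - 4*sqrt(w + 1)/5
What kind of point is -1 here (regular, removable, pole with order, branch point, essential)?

The term (-4/5)*sqrt(1 - w/(-1)) has argument 1 - -1/(-1) = 0 at -1: a square-root (algebraic, two-sheeted) branch point; the remaining terms are analytic or single-valued there.

The point is an algebraic (square-root) branch point.


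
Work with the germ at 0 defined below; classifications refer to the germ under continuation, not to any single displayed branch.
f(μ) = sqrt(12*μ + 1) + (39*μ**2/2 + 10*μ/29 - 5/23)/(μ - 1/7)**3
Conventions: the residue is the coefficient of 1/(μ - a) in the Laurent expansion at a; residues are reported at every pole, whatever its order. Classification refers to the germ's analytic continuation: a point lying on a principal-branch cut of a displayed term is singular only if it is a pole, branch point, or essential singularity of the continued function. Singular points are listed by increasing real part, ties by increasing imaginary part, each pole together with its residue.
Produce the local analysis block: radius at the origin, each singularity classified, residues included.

Radius of convergence at 0: 1/12.
At -1/12: an algebraic (square-root) branch point.
At 1/7: a pole of order 3; residue 39/2.

Denominator factor (μ - 1/7)^3: pole of order 3 at 1/7, modulus 1/7.
Branch term (1)*sqrt(1 - μ/(-1/12)): its argument vanishes at μ = -1/12, a square-root branch point, modulus 1/12.
The radius of convergence is the smallest modulus among the singular points: 1/12.
The branch term is analytic at 1/7 and contributes nothing to the residue; only the rational part matters.
At the order-3 pole 1/7 set g(μ) = (μ - (1/7))^3*(rational part) = 39*μ**2/2 + 10*μ/29 - 5/23.
Order-3 pole: residue = g''(a)/2; g''(1/7) = 39, so the residue is 39/2.
List the singular points by increasing real part (a conjugate pair: the negative imaginary part first).


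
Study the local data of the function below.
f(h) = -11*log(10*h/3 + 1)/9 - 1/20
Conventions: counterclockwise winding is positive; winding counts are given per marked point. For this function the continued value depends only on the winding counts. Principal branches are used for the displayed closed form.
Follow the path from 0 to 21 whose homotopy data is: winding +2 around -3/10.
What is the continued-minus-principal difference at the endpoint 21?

Continued minus principal equals -(44/9)*pi*i.

The rational part is single-valued and drops out of the difference; each branch term changes only by its own monodromy.
(-11/9)*log(1 - h/(-3/10)): each positive loop around -3/10 adds 2*pi*i to the log, so winding +2 contributes (-11/9)*(2)*2*pi*i = -(44/9)*pi*i.
Summing the contributions at h = 21 gives -(44/9)*pi*i.


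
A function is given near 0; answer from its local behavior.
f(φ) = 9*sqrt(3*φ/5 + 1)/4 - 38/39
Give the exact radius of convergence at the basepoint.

Branch term (9/4)*sqrt(1 - φ/(-5/3)): its argument vanishes at φ = -5/3, a square-root branch point, modulus 5/3.
The radius of convergence is the smallest modulus among the singular points: 5/3.

The radius of convergence is 5/3.


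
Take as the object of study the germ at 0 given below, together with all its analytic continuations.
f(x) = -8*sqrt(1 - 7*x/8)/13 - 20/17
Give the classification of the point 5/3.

The point is a regular point.

There is no denominator, hence no pole anywhere.
Branch term sqrt(1 - x/(8/7)): argument at 5/3 is -11/24, nonzero, so 5/3 is not its branch point (a point on a principal cut is still regular for the continued germ).
So the germ continues analytically to 5/3.


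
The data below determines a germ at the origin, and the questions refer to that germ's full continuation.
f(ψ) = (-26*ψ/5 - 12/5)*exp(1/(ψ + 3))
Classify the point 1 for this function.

There is no denominator, hence no pole anywhere.
The essential point of exp(1/(ψ - (-3))) is -3, not 1.
So the germ continues analytically to 1.

The point is a regular point.


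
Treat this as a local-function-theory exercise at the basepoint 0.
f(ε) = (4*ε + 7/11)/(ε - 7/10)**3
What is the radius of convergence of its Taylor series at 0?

Denominator factor (ε - 7/10)^3: pole of order 3 at 7/10, modulus 7/10.
The radius of convergence is the smallest modulus among the singular points: 7/10.

The radius of convergence is 7/10.


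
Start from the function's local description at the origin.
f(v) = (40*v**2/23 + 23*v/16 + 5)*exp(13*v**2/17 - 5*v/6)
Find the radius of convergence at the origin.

The radius of convergence is infinite.

The factor exp(13*v**2/17 - 5*v/6) is entire and contributes no finite singular point.
The polynomial part has no poles.
No finite singular points: the Taylor series at 0 converges everywhere.


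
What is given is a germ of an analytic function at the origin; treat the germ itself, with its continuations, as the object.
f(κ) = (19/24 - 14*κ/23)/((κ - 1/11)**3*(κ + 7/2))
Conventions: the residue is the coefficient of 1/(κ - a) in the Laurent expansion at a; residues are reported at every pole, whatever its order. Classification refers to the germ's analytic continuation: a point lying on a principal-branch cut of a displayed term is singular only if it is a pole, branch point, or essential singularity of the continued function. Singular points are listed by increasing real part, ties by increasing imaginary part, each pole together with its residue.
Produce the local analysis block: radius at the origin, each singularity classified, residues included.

Denominator factor (κ + 7/2): pole of order 1 at -7/2, modulus 7/2.
Denominator factor (κ - 1/11)^3: pole of order 3 at 1/11, modulus 1/11.
The radius of convergence is the smallest modulus among the singular points: 1/11.
At the order-1 pole -7/2 set g(κ) = (κ - (-7/2))*f(κ) = (19/24 - 14*κ/23)/(κ - 1/11)**3.
Simple pole: residue = g(a) at a = -7/2, which is -2146903/34019691.
At the order-3 pole 1/11 set g(κ) = (κ - (1/11))^3*f(κ) = (19/24 - 14*κ/23)/(κ + 7/2).
Order-3 pole: residue = g''(a)/2; g''(1/11) = 4293806/34019691, so the residue is 2146903/34019691.
List the singular points by increasing real part (a conjugate pair: the negative imaginary part first).

Radius of convergence at 0: 1/11.
At -7/2: a pole of order 1; residue -2146903/34019691.
At 1/11: a pole of order 3; residue 2146903/34019691.


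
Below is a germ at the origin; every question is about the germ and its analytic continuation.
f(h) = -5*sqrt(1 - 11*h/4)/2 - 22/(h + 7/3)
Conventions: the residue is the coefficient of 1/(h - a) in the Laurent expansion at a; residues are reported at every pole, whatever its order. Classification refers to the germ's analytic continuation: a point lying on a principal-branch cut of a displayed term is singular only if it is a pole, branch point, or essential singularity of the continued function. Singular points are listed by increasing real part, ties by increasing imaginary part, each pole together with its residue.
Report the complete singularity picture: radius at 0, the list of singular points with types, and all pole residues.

Denominator factor (h + 7/3): pole of order 1 at -7/3, modulus 7/3.
Branch term (-5/2)*sqrt(1 - h/(4/11)): its argument vanishes at h = 4/11, a square-root branch point, modulus 4/11.
The radius of convergence is the smallest modulus among the singular points: 4/11.
The branch term is analytic at -7/3 and contributes nothing to the residue; only the rational part matters.
At the order-1 pole -7/3 set g(h) = (h - (-7/3))*(rational part) = -22.
Simple pole: residue = g(a) at a = -7/3, which is -22.
List the singular points by increasing real part (a conjugate pair: the negative imaginary part first).

Radius of convergence at 0: 4/11.
At -7/3: a pole of order 1; residue -22.
At 4/11: an algebraic (square-root) branch point.


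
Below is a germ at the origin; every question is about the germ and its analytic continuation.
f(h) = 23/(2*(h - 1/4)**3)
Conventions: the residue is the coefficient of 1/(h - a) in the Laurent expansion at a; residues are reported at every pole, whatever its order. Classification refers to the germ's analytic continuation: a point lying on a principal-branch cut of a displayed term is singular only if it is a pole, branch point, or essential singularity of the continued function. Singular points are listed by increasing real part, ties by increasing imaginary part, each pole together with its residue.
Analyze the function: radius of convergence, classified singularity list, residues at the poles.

Radius of convergence at 0: 1/4.
At 1/4: a pole of order 3; residue 0.

Denominator factor (h - 1/4)^3: pole of order 3 at 1/4, modulus 1/4.
The radius of convergence is the smallest modulus among the singular points: 1/4.
At the order-3 pole 1/4 set g(h) = (h - (1/4))^3*f(h) = 23/2.
Order-3 pole: residue = g''(a)/2; g''(1/4) = 0, so the residue is 0.


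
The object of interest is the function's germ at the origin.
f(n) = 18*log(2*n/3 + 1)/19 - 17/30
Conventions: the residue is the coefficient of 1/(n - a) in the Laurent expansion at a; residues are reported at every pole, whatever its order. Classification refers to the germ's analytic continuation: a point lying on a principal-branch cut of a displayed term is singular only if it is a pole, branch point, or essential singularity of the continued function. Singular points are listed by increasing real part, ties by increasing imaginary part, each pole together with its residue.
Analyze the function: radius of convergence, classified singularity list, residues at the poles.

Branch term (18/19)*log(1 - n/(-3/2)): its argument vanishes at n = -3/2, a logarithmic branch point, modulus 3/2.
The radius of convergence is the smallest modulus among the singular points: 3/2.

Radius of convergence at 0: 3/2.
At -3/2: a logarithmic branch point.


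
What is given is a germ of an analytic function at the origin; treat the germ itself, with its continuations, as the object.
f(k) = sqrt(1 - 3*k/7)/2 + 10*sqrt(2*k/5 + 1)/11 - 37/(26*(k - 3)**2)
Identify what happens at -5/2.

The term (10/11)*sqrt(1 - k/(-5/2)) has argument 1 - -5/2/(-5/2) = 0 at -5/2: a square-root (algebraic, two-sheeted) branch point; the remaining terms are analytic or single-valued there.

The point is an algebraic (square-root) branch point.


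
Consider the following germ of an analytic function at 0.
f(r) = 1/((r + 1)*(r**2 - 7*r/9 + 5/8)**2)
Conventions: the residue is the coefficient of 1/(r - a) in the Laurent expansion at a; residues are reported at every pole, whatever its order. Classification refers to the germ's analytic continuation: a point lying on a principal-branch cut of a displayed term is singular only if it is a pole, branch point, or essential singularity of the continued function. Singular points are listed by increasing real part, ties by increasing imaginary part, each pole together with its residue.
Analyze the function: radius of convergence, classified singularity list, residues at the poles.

Radius of convergence at 0: (1/4)*sqrt(10).
At -1: a pole of order 1; residue 5184/29929.
At (7/18) - ((1/36)*sqrt(614))*i: a pole of order 2; residue (-2592/29929) + ((70340400/2820778321)*sqrt(614))*i.
At (7/18) + ((1/36)*sqrt(614))*i: a pole of order 2; residue (-2592/29929) - ((70340400/2820778321)*sqrt(614))*i.


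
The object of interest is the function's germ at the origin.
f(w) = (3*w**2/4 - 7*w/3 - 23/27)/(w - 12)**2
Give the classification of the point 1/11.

Denominator factors: w - 12 = -131/11 at w = 1/11 — none vanishes.
So the germ continues analytically to 1/11.

The point is a regular point.


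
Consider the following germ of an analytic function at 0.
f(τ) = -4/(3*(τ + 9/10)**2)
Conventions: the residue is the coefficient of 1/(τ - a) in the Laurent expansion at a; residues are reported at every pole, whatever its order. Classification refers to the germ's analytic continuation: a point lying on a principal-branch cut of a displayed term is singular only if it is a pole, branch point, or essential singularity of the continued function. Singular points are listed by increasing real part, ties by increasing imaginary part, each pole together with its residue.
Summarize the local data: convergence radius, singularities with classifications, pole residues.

Denominator factor (τ + 9/10)^2: pole of order 2 at -9/10, modulus 9/10.
The radius of convergence is the smallest modulus among the singular points: 9/10.
At the order-2 pole -9/10 set g(τ) = (τ - (-9/10))^2*f(τ) = -4/3.
Order-2 pole: residue = g'(a); g'(-9/10) = 0, so the residue is 0.

Radius of convergence at 0: 9/10.
At -9/10: a pole of order 2; residue 0.


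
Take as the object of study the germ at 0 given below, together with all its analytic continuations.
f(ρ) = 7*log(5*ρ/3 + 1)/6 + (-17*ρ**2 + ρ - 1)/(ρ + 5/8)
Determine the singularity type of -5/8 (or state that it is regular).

The denominator factor ρ + 5/8 vanishes at -5/8 and appears to the power 1; the numerator there equals -529/64, nonzero, and no other factor vanishes.
The branch terms are analytic at this point.
Hence a pole whose order is the multiplicity, 1.

The point is a pole of order 1.


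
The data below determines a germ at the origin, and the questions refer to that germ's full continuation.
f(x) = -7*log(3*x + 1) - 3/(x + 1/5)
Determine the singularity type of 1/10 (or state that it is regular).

The point is a regular point.

Denominator factors: x + 1/5 = 3/10 at x = 1/10 — none vanishes.
Branch term log(1 - x/(-1/3)): argument at 1/10 is 13/10, nonzero, so 1/10 is not its branch point (a point on a principal cut is still regular for the continued germ).
So the germ continues analytically to 1/10.


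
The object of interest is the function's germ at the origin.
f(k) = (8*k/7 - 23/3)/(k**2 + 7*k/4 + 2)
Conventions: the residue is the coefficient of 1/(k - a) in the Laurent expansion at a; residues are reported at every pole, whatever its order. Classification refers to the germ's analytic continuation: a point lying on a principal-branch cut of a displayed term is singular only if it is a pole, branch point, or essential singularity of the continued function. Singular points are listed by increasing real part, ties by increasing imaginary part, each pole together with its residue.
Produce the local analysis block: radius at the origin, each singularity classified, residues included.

Denominator factor (k**2 + 7*k/4 + 2): discriminant -79/16, complex-conjugate roots (-7/8) + ((1/8)*sqrt(79))*i and (-7/8) - ((1/8)*sqrt(79))*i; poles of order 1, moduli sqrt(2) and sqrt(2).
The radius of convergence is the smallest modulus among the singular points: sqrt(2).
The factor k**2 + 7*k/4 + 2 splits as (k - a)(k - a') with a = (-7/8) - ((1/8)*sqrt(79))*i, a' = (-7/8) + ((1/8)*sqrt(79))*i. At the order-1 pole a set g(k) = (k - a)*f(k) = [8*k/7 - 23/3] / (k - a').
Simple pole: residue = g(a) at a = (-7/8) - ((1/8)*sqrt(79))*i, which is (4/7) - ((104/237)*sqrt(79))*i.
The factor k**2 + 7*k/4 + 2 splits as (k - a)(k - a') with a = (-7/8) + ((1/8)*sqrt(79))*i, a' = (-7/8) - ((1/8)*sqrt(79))*i. At the order-1 pole a set g(k) = (k - a)*f(k) = [8*k/7 - 23/3] / (k - a').
Simple pole: residue = g(a) at a = (-7/8) + ((1/8)*sqrt(79))*i, which is (4/7) + ((104/237)*sqrt(79))*i.
List the singular points by increasing real part (a conjugate pair: the negative imaginary part first).

Radius of convergence at 0: sqrt(2).
At (-7/8) - ((1/8)*sqrt(79))*i: a pole of order 1; residue (4/7) - ((104/237)*sqrt(79))*i.
At (-7/8) + ((1/8)*sqrt(79))*i: a pole of order 1; residue (4/7) + ((104/237)*sqrt(79))*i.


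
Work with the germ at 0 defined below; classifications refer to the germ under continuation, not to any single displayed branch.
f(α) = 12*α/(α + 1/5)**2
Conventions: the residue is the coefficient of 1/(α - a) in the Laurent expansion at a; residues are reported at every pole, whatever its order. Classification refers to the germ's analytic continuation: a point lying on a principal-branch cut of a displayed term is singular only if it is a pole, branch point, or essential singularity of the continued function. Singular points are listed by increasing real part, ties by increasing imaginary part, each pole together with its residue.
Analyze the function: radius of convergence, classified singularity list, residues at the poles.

Radius of convergence at 0: 1/5.
At -1/5: a pole of order 2; residue 12.

Denominator factor (α + 1/5)^2: pole of order 2 at -1/5, modulus 1/5.
The radius of convergence is the smallest modulus among the singular points: 1/5.
At the order-2 pole -1/5 set g(α) = (α - (-1/5))^2*f(α) = 12*α.
Order-2 pole: residue = g'(a); g'(-1/5) = 12, so the residue is 12.


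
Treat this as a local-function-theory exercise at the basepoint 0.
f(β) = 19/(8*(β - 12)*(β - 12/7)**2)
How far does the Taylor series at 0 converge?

Denominator factor (β - 12): pole of order 1 at 12, modulus 12.
Denominator factor (β - 12/7)^2: pole of order 2 at 12/7, modulus 12/7.
The radius of convergence is the smallest modulus among the singular points: 12/7.

The radius of convergence is 12/7.


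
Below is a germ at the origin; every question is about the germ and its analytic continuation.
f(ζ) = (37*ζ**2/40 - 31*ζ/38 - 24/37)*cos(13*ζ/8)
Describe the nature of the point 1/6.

The point is a regular point.

There is no denominator, hence no pole anywhere.
The factor cos(13*ζ/8) is entire.
So the germ continues analytically to 1/6.


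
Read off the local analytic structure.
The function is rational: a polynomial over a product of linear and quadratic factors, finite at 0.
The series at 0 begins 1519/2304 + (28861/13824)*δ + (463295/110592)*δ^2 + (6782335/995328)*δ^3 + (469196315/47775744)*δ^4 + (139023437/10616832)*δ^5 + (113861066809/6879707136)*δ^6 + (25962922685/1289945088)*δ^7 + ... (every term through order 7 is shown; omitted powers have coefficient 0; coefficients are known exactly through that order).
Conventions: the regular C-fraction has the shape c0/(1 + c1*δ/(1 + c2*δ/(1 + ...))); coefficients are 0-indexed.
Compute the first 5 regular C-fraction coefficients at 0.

Taylor coefficients (read off): a_0 = 1519/2304, a_1 = 28861/13824, a_2 = 463295/110592, a_3 = 6782335/995328, a_4 = 469196315/47775744.
c0 = a_0 = 1519/2304. Peel one level at a time: if S = 1 + c*δ/S' with S'(0) = 1, then c is the δ-coefficient of S and S' = c*δ/(S - 1).
S_1 = c0/f = 1 + (-19/6)*δ + (529/144)*δ^2 + ...; c1 = -19/6.
S_2 = c1*δ/(S_1 - 1) = 1 + (529/456)*δ + (158545/207936)*δ^2 + ...; c2 = 529/456.
S_3 = c2*δ/(S_2 - 1) = 1 + (-158545/241224)*δ + (44835/279841)*δ^2 + ...; c3 = -158545/241224.
S_4 = c3*δ/(S_3 - 1) = 1 + (4088952/16774061)*δ + ...; c4 = 4088952/16774061.

The regular C-fraction coefficients are [1519/2304, -19/6, 529/456, -158545/241224, 4088952/16774061].


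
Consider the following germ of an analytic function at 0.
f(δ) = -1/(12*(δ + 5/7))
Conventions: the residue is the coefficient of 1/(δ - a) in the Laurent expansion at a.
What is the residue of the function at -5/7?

The residue is -1/12.

At the order-1 pole -5/7 set g(δ) = (δ - (-5/7))*f(δ) = -1/12.
Simple pole: residue = g(a) at a = -5/7, which is -1/12.


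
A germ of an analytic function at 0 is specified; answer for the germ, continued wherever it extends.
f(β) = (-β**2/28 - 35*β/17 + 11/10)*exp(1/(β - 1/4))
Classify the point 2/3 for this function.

There is no denominator, hence no pole anywhere.
The essential point of exp(1/(β - (1/4))) is 1/4, not 2/3.
So the germ continues analytically to 2/3.

The point is a regular point.


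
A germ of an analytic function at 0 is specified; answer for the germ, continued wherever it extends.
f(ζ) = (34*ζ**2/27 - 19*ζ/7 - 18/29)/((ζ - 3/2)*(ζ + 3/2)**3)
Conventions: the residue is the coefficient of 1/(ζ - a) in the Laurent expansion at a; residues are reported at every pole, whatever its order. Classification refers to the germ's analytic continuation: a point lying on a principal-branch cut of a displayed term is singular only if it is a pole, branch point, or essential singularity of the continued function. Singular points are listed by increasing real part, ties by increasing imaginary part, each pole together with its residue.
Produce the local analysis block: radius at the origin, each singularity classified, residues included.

Radius of convergence at 0: 3/2.
At -3/2: a pole of order 3; residue 1132/16443.
At 3/2: a pole of order 1; residue -1132/16443.

Denominator factor (ζ - 3/2): pole of order 1 at 3/2, modulus 3/2.
Denominator factor (ζ + 3/2)^3: pole of order 3 at -3/2, modulus 3/2.
The radius of convergence is the smallest modulus among the singular points: 3/2.
At the order-3 pole -3/2 set g(ζ) = (ζ - (-3/2))^3*f(ζ) = (34*ζ**2/27 - 19*ζ/7 - 18/29)/(ζ - 3/2).
Order-3 pole: residue = g''(a)/2; g''(-3/2) = 2264/16443, so the residue is 1132/16443.
At the order-1 pole 3/2 set g(ζ) = (ζ - (3/2))*f(ζ) = (34*ζ**2/27 - 19*ζ/7 - 18/29)/(ζ + 3/2)**3.
Simple pole: residue = g(a) at a = 3/2, which is -1132/16443.
List the singular points by increasing real part (a conjugate pair: the negative imaginary part first).


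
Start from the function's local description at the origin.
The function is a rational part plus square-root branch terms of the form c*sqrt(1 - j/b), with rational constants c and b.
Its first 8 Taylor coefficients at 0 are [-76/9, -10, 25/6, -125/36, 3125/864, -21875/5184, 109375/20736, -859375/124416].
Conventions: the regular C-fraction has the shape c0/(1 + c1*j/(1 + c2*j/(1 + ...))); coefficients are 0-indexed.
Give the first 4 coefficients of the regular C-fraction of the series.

The regular C-fraction coefficients are [-76/9, -45/38, 365/228, 95/876].

Taylor coefficients (read off): a_0 = -76/9, a_1 = -10, a_2 = 25/6, a_3 = -125/36.
c0 = a_0 = -76/9. Peel one level at a time: if S = 1 + c*j/S' with S'(0) = 1, then c is the j-coefficient of S and S' = c*j/(S - 1).
S_1 = c0/f = 1 + (-45/38)*j + (5475/2888)*j^2 + ...; c1 = -45/38.
S_2 = c1*j/(S_1 - 1) = 1 + (365/228)*j + (-25/144)*j^2 + ...; c2 = 365/228.
S_3 = c2*j/(S_2 - 1) = 1 + (95/876)*j + ...; c3 = 95/876.


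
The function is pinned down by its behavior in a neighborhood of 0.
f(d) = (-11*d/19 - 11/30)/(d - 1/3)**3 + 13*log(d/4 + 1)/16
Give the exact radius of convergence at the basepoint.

The radius of convergence is 1/3.

Denominator factor (d - 1/3)^3: pole of order 3 at 1/3, modulus 1/3.
Branch term (13/16)*log(1 - d/(-4)): its argument vanishes at d = -4, a logarithmic branch point, modulus 4.
The radius of convergence is the smallest modulus among the singular points: 1/3.


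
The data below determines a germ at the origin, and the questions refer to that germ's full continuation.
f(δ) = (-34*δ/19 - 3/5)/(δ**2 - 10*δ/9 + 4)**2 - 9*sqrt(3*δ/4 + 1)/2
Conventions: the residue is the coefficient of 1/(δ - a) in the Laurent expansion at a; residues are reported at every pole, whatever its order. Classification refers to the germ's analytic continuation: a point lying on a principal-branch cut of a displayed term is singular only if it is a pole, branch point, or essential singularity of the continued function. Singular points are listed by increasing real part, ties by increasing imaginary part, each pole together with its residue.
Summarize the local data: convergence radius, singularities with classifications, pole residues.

Radius of convergence at 0: 4/3.
At -4/3: an algebraic (square-root) branch point.
At (5/9) - ((1/9)*sqrt(299))*i: a pole of order 2; residue -((110403/33972380)*sqrt(299))*i.
At (5/9) + ((1/9)*sqrt(299))*i: a pole of order 2; residue ((110403/33972380)*sqrt(299))*i.

Denominator factor (δ**2 - 10*δ/9 + 4)^2: discriminant -1196/81, complex-conjugate roots (5/9) + ((1/9)*sqrt(299))*i and (5/9) - ((1/9)*sqrt(299))*i; poles of order 2, moduli 2 and 2.
Branch term (-9/2)*sqrt(1 - δ/(-4/3)): its argument vanishes at δ = -4/3, a square-root branch point, modulus 4/3.
The radius of convergence is the smallest modulus among the singular points: 4/3.
The branch term is analytic at (5/9) - ((1/9)*sqrt(299))*i and contributes nothing to the residue; only the rational part matters.
The factor δ**2 - 10*δ/9 + 4 splits as (δ - a)(δ - a') with a = (5/9) - ((1/9)*sqrt(299))*i, a' = (5/9) + ((1/9)*sqrt(299))*i. At the order-2 pole a set g(δ) = (δ - a)^2*(rational part) = [-34*δ/19 - 3/5] / (δ - a')^2.
Order-2 pole: residue = g'(a); g'((5/9) - ((1/9)*sqrt(299))*i) = -((110403/33972380)*sqrt(299))*i, so the residue is -((110403/33972380)*sqrt(299))*i.
The branch term is analytic at (5/9) + ((1/9)*sqrt(299))*i and contributes nothing to the residue; only the rational part matters.
The factor δ**2 - 10*δ/9 + 4 splits as (δ - a)(δ - a') with a = (5/9) + ((1/9)*sqrt(299))*i, a' = (5/9) - ((1/9)*sqrt(299))*i. At the order-2 pole a set g(δ) = (δ - a)^2*(rational part) = [-34*δ/19 - 3/5] / (δ - a')^2.
Order-2 pole: residue = g'(a); g'((5/9) + ((1/9)*sqrt(299))*i) = ((110403/33972380)*sqrt(299))*i, so the residue is ((110403/33972380)*sqrt(299))*i.
List the singular points by increasing real part (a conjugate pair: the negative imaginary part first).


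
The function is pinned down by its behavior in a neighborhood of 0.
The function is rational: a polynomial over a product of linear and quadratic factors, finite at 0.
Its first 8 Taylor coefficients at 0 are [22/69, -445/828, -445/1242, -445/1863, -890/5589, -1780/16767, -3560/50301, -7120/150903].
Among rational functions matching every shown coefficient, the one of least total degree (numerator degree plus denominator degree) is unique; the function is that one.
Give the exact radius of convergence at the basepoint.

No rational of total degree below 2 reproduces all 8 coefficients; solving the [1/1] Pade equations on them gives f(r) = (9*r/8 - 11/23)/(r - 3/2), whose expansion matches every shown term.
Denominator factor (r - 3/2): pole of order 1 at 3/2, modulus 3/2.
The radius of convergence is the smallest modulus among the singular points: 3/2.

The radius of convergence is 3/2.


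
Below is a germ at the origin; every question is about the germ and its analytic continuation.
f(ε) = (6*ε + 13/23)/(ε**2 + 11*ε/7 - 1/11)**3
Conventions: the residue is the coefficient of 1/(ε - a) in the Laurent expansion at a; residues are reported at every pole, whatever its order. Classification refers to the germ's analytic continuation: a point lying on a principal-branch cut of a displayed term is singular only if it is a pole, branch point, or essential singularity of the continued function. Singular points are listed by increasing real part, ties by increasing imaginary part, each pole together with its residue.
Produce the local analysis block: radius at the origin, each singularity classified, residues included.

Radius of convergence at 0: -11/14 + (1/154)*sqrt(16797).
At -11/14 - (1/154)*sqrt(16797): a pole of order 3; residue (388136056/27297551403)*sqrt(16797).
At -11/14 + (1/154)*sqrt(16797): a pole of order 3; residue -(388136056/27297551403)*sqrt(16797).


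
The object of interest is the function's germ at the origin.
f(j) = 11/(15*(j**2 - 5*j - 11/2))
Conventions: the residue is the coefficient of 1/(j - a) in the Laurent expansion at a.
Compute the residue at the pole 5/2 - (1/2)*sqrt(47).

The factor j**2 - 5*j - 11/2 splits as (j - a)(j - a') with a = 5/2 - (1/2)*sqrt(47), a' = 5/2 + (1/2)*sqrt(47). At the order-1 pole a set g(j) = (j - a)*f(j) = [11/15] / (j - a').
Simple pole: residue = g(a) at a = 5/2 - (1/2)*sqrt(47), which is -(11/705)*sqrt(47).

The residue is -(11/705)*sqrt(47).


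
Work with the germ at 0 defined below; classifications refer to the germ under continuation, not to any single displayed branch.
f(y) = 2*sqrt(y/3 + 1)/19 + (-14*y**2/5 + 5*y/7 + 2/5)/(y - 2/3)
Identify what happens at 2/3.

The point is a pole of order 1.

The denominator factor y - 2/3 vanishes at 2/3 and appears to the power 1; the numerator there equals -116/315, nonzero, and no other factor vanishes.
The branch terms are analytic at this point.
Hence a pole whose order is the multiplicity, 1.


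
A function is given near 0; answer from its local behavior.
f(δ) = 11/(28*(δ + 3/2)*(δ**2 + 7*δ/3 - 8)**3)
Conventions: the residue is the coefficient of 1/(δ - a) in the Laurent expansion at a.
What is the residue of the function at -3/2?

At the order-1 pole -3/2 set g(δ) = (δ - (-3/2))*f(δ) = 11/(28*(δ**2 + 7*δ/3 - 8)**3).
Simple pole: residue = g(a) at a = -3/2, which is -176/354571.

The residue is -176/354571.


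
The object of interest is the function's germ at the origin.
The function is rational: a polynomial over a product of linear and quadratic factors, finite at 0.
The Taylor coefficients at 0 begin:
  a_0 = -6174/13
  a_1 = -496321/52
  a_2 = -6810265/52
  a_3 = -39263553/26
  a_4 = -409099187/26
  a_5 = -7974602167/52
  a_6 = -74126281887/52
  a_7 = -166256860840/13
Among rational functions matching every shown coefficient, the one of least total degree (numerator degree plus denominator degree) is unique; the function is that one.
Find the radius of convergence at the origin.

No rational of total degree below 5 reproduces all 8 coefficients; solving the [2/3] Pade equations on them gives f(β) = (β**2 - 5*β/4 + 18/13)/(β - 1/7)**3, whose expansion matches every shown term.
Denominator factor (β - 1/7)^3: pole of order 3 at 1/7, modulus 1/7.
The radius of convergence is the smallest modulus among the singular points: 1/7.

The radius of convergence is 1/7.


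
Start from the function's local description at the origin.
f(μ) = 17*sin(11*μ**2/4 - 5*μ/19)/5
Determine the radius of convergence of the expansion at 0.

The factor sin(11*μ**2/4 - 5*μ/19) is entire and contributes no finite singular point.
The polynomial part has no poles.
No finite singular points: the Taylor series at 0 converges everywhere.

The radius of convergence is infinite.


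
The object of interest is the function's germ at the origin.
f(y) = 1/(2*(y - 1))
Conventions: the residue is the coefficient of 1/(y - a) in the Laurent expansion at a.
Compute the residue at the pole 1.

At the order-1 pole 1 set g(y) = (y - (1))*f(y) = 1/2.
Simple pole: residue = g(a) at a = 1, which is 1/2.

The residue is 1/2.


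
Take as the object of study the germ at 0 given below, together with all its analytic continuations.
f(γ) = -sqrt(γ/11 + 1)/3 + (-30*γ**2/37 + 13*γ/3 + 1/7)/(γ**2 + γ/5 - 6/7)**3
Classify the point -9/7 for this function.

The point is a regular point.

Denominator factors: γ**2 + γ/5 - 6/7 = 132/245 at γ = -9/7 — none vanishes.
Branch term sqrt(1 - γ/(-11)): argument at -9/7 is 68/77, nonzero, so -9/7 is not its branch point (a point on a principal cut is still regular for the continued germ).
So the germ continues analytically to -9/7.


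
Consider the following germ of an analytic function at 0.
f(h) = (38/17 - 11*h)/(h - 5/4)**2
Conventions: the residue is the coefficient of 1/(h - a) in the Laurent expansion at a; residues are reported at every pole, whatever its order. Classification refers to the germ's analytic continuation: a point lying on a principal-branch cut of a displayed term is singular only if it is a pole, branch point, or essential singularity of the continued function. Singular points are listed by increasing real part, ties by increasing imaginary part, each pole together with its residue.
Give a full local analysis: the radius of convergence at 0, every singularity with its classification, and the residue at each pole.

Denominator factor (h - 5/4)^2: pole of order 2 at 5/4, modulus 5/4.
The radius of convergence is the smallest modulus among the singular points: 5/4.
At the order-2 pole 5/4 set g(h) = (h - (5/4))^2*f(h) = 38/17 - 11*h.
Order-2 pole: residue = g'(a); g'(5/4) = -11, so the residue is -11.

Radius of convergence at 0: 5/4.
At 5/4: a pole of order 2; residue -11.


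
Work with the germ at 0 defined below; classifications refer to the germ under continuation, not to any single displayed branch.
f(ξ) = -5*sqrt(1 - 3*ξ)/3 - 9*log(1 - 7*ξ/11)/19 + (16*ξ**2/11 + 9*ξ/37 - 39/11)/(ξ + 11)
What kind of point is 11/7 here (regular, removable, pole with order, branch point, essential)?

The point is a logarithmic branch point.

The term (-9/19)*log(1 - ξ/(11/7)) has argument 1 - 11/7/(11/7) = 0 at 11/7: a logarithmic (infinitely-sheeted) branch point; the remaining terms are analytic or single-valued there.


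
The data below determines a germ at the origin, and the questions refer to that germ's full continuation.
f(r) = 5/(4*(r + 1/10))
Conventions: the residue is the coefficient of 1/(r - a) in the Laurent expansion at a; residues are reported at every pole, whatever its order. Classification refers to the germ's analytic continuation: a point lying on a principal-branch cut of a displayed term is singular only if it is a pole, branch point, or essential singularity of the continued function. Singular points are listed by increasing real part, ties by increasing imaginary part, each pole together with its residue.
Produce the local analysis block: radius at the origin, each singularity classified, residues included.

Denominator factor (r + 1/10): pole of order 1 at -1/10, modulus 1/10.
The radius of convergence is the smallest modulus among the singular points: 1/10.
At the order-1 pole -1/10 set g(r) = (r - (-1/10))*f(r) = 5/4.
Simple pole: residue = g(a) at a = -1/10, which is 5/4.

Radius of convergence at 0: 1/10.
At -1/10: a pole of order 1; residue 5/4.


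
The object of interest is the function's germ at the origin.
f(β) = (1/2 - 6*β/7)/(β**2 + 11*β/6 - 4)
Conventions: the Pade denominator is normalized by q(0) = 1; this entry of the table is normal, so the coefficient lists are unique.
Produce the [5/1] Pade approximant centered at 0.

The Pade approximant has numerator coefficients [-1/8, 98079231/390850516, -15103143/195425258, 2668815/97712629, -664686/97712629, 362556/97712629]; denominator coefficients [1, -251780753/335014728].

Taylor coefficients needed (expand at 0): a_0 = -1/8, a_1 = 211/1344, a_2 = 1313/32256, a_3 = 44827/774144, a_4 = 682169/18579456, a_5 = 13958947/445906944, a_6 = 35968679/1528823808.
Write the denominator as Q(β) = 1 + q1*β. Requiring Q*f - P = O(β^7) with deg P <= 5 kills the coefficients of β^6..β^6 in Q*f:
  β^6: a_6 + q1*a_5 = 0, i.e. 35968679/1528823808 + (13958947/445906944)*q1 = 0.
Solving this linear system: q1 = -251780753/335014728.
The numerator is Q*f truncated at degree 5: P0 = a_0 = -1/8; P1 = a_1 + q1*a_0 = 98079231/390850516; P2 = a_2 + q1*a_1 = -15103143/195425258; P3 = a_3 + q1*a_2 = 2668815/97712629; P4 = a_4 + q1*a_3 = -664686/97712629; P5 = a_5 + q1*a_4 = 362556/97712629.


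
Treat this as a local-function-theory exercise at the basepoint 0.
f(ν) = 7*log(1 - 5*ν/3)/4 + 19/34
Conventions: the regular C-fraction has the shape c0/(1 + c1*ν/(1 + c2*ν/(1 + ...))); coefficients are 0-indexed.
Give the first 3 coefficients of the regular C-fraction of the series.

Taylor coefficients (expand at 0): a_0 = 19/34, a_1 = -35/12, a_2 = -175/72.
c0 = a_0 = 19/34. Peel one level at a time: if S = 1 + c*ν/S' with S'(0) = 1, then c is the ν-coefficient of S and S' = c*ν/(S - 1).
S_1 = c0/f = 1 + (595/114)*ν + (68425/2166)*ν^2 + ...; c1 = 595/114.
S_2 = c1*ν/(S_1 - 1) = 1 + (-115/19)*ν + ...; c2 = -115/19.

The regular C-fraction coefficients are [19/34, 595/114, -115/19].


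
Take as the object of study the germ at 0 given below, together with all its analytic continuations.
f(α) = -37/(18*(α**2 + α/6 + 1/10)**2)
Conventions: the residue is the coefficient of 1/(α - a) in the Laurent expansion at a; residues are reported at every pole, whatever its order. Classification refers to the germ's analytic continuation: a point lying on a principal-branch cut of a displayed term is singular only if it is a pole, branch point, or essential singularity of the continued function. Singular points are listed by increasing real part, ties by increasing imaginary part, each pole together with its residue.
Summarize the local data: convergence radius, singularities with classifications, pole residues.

Radius of convergence at 0: (1/10)*sqrt(10).
At (-1/12) - ((1/60)*sqrt(335))*i: a pole of order 2; residue -((4440/4489)*sqrt(335))*i.
At (-1/12) + ((1/60)*sqrt(335))*i: a pole of order 2; residue ((4440/4489)*sqrt(335))*i.

Denominator factor (α**2 + α/6 + 1/10)^2: discriminant -67/180, complex-conjugate roots (-1/12) + ((1/60)*sqrt(335))*i and (-1/12) - ((1/60)*sqrt(335))*i; poles of order 2, moduli (1/10)*sqrt(10) and (1/10)*sqrt(10).
The radius of convergence is the smallest modulus among the singular points: (1/10)*sqrt(10).
The factor α**2 + α/6 + 1/10 splits as (α - a)(α - a') with a = (-1/12) - ((1/60)*sqrt(335))*i, a' = (-1/12) + ((1/60)*sqrt(335))*i. At the order-2 pole a set g(α) = (α - a)^2*f(α) = [-37/18] / (α - a')^2.
Order-2 pole: residue = g'(a); g'((-1/12) - ((1/60)*sqrt(335))*i) = -((4440/4489)*sqrt(335))*i, so the residue is -((4440/4489)*sqrt(335))*i.
The factor α**2 + α/6 + 1/10 splits as (α - a)(α - a') with a = (-1/12) + ((1/60)*sqrt(335))*i, a' = (-1/12) - ((1/60)*sqrt(335))*i. At the order-2 pole a set g(α) = (α - a)^2*f(α) = [-37/18] / (α - a')^2.
Order-2 pole: residue = g'(a); g'((-1/12) + ((1/60)*sqrt(335))*i) = ((4440/4489)*sqrt(335))*i, so the residue is ((4440/4489)*sqrt(335))*i.
List the singular points by increasing real part (a conjugate pair: the negative imaginary part first).


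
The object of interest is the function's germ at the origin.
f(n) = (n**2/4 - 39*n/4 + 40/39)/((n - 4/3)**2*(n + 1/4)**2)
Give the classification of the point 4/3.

The denominator factor n - 4/3 vanishes at 4/3 and appears to the power 2; the numerator there equals -1349/117, nonzero, and no other factor vanishes.
Hence a pole whose order is the multiplicity, 2.

The point is a pole of order 2.


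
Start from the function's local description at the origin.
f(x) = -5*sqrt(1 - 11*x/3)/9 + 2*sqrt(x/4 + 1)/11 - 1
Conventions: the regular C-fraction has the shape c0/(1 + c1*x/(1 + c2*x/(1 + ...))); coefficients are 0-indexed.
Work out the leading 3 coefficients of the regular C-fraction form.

The regular C-fraction coefficients are [-136/99, 1237/1632, -1112525/672928].

Taylor coefficients (expand at 0): a_0 = -136/99, a_1 = 1237/1188, a_2 = 53159/57024.
c0 = a_0 = -136/99. Peel one level at a time: if S = 1 + c*x/S' with S'(0) = 1, then c is the x-coefficient of S and S' = c*x/(S - 1).
S_1 = c0/f = 1 + (1237/1632)*x + (1112525/887808)*x^2 + ...; c1 = 1237/1632.
S_2 = c1*x/(S_1 - 1) = 1 + (-1112525/672928)*x + ...; c2 = -1112525/672928.


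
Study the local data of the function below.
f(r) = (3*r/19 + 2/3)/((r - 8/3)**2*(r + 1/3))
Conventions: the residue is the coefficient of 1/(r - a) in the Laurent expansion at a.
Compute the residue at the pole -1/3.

At the order-1 pole -1/3 set g(r) = (r - (-1/3))*f(r) = (3*r/19 + 2/3)/(r - 8/3)**2.
Simple pole: residue = g(a) at a = -1/3, which is 35/513.

The residue is 35/513.


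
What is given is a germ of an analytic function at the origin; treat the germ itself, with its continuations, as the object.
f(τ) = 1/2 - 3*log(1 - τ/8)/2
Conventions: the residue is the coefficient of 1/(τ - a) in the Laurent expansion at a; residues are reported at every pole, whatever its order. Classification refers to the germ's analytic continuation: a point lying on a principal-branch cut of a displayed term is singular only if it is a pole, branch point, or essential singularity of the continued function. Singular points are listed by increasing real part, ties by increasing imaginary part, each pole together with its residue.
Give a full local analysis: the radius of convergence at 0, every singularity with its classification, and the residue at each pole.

Branch term (-3/2)*log(1 - τ/(8)): its argument vanishes at τ = 8, a logarithmic branch point, modulus 8.
The radius of convergence is the smallest modulus among the singular points: 8.

Radius of convergence at 0: 8.
At 8: a logarithmic branch point.
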